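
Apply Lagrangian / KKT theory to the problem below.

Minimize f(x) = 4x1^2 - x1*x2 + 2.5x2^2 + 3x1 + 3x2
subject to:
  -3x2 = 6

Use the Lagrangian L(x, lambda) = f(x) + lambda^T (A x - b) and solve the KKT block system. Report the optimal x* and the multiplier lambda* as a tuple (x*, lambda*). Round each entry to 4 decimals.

Form the Lagrangian:
  L(x, lambda) = (1/2) x^T Q x + c^T x + lambda^T (A x - b)
Stationarity (grad_x L = 0): Q x + c + A^T lambda = 0.
Primal feasibility: A x = b.

This gives the KKT block system:
  [ Q   A^T ] [ x     ]   [-c ]
  [ A    0  ] [ lambda ] = [ b ]

Solving the linear system:
  x*      = (-0.625, -2)
  lambda* = (-2.125)
  f(x*)   = 2.4375

x* = (-0.625, -2), lambda* = (-2.125)


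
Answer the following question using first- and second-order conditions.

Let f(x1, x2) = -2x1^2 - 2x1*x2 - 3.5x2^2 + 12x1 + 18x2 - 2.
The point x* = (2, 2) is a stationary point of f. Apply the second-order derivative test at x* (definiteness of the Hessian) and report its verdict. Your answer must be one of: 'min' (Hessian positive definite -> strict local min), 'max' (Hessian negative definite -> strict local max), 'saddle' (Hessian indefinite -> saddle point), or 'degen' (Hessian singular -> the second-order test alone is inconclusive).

Compute the Hessian H = grad^2 f:
  H = [[-4, -2], [-2, -7]]
Verify stationarity: grad f(x*) = H x* + g = (0, 0).
Eigenvalues of H: -8, -3.
Both eigenvalues < 0, so H is negative definite -> x* is a strict local max.

max


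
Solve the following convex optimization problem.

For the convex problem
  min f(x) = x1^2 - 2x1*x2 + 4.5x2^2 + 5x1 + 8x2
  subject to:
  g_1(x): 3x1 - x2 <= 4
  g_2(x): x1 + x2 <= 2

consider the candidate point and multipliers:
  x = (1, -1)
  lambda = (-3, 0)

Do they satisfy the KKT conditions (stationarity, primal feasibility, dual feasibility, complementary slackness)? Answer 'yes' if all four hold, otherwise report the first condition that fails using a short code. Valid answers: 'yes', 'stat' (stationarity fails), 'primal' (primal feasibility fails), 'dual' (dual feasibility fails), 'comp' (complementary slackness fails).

Gradient of f: grad f(x) = Q x + c = (9, -3)
Constraint values g_i(x) = a_i^T x - b_i:
  g_1((1, -1)) = 0
  g_2((1, -1)) = -2
Stationarity residual: grad f(x) + sum_i lambda_i a_i = (0, 0)
  -> stationarity OK
Primal feasibility (all g_i <= 0): OK
Dual feasibility (all lambda_i >= 0): FAILS
Complementary slackness (lambda_i * g_i(x) = 0 for all i): OK

Verdict: the first failing condition is dual_feasibility -> dual.

dual


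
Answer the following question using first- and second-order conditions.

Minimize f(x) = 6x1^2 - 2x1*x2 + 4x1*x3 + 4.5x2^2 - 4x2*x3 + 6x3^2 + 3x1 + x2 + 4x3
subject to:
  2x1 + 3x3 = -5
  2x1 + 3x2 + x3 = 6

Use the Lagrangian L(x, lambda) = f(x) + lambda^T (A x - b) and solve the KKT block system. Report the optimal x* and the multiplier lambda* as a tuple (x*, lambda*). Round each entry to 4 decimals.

Form the Lagrangian:
  L(x, lambda) = (1/2) x^T Q x + c^T x + lambda^T (A x - b)
Stationarity (grad_x L = 0): Q x + c + A^T lambda = 0.
Primal feasibility: A x = b.

This gives the KKT block system:
  [ Q   A^T ] [ x     ]   [-c ]
  [ A    0  ] [ lambda ] = [ b ]

Solving the linear system:
  x*      = (0.3736, 2.3895, -1.9157)
  lambda* = (12.2865, -9.8071)
  f(x*)   = 58.0613

x* = (0.3736, 2.3895, -1.9157), lambda* = (12.2865, -9.8071)


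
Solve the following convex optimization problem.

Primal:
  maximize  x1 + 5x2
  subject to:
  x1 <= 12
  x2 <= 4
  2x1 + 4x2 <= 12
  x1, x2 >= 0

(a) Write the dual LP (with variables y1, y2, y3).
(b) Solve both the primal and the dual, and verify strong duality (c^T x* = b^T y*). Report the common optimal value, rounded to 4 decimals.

The standard primal-dual pair for 'max c^T x s.t. A x <= b, x >= 0' is:
  Dual:  min b^T y  s.t.  A^T y >= c,  y >= 0.

So the dual LP is:
  minimize  12y1 + 4y2 + 12y3
  subject to:
    y1 + 2y3 >= 1
    y2 + 4y3 >= 5
    y1, y2, y3 >= 0

Solving the primal: x* = (0, 3).
  primal value c^T x* = 15.
Solving the dual: y* = (0, 0, 1.25).
  dual value b^T y* = 15.
Strong duality: c^T x* = b^T y*. Confirmed.

15


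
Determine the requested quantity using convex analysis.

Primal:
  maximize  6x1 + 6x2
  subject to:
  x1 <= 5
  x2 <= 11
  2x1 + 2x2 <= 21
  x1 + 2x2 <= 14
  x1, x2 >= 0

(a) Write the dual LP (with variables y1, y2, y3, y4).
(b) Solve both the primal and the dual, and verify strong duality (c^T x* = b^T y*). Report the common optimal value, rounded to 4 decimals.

The standard primal-dual pair for 'max c^T x s.t. A x <= b, x >= 0' is:
  Dual:  min b^T y  s.t.  A^T y >= c,  y >= 0.

So the dual LP is:
  minimize  5y1 + 11y2 + 21y3 + 14y4
  subject to:
    y1 + 2y3 + y4 >= 6
    y2 + 2y3 + 2y4 >= 6
    y1, y2, y3, y4 >= 0

Solving the primal: x* = (5, 4.5).
  primal value c^T x* = 57.
Solving the dual: y* = (3, 0, 0, 3).
  dual value b^T y* = 57.
Strong duality: c^T x* = b^T y*. Confirmed.

57


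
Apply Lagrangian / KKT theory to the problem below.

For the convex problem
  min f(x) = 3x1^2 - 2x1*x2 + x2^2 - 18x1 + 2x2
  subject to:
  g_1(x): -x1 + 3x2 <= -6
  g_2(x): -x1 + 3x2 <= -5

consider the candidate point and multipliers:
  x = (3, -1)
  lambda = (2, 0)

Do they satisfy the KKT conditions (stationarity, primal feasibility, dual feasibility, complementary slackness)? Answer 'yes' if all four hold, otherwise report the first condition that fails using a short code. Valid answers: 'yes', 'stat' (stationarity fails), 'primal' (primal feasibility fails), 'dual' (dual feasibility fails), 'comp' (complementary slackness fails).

Gradient of f: grad f(x) = Q x + c = (2, -6)
Constraint values g_i(x) = a_i^T x - b_i:
  g_1((3, -1)) = 0
  g_2((3, -1)) = -1
Stationarity residual: grad f(x) + sum_i lambda_i a_i = (0, 0)
  -> stationarity OK
Primal feasibility (all g_i <= 0): OK
Dual feasibility (all lambda_i >= 0): OK
Complementary slackness (lambda_i * g_i(x) = 0 for all i): OK

Verdict: yes, KKT holds.

yes


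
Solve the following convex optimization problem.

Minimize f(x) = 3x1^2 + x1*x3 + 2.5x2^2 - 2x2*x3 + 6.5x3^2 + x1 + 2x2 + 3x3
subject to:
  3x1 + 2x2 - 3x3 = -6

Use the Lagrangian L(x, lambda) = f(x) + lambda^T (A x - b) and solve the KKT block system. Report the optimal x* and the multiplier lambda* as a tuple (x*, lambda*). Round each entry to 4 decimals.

Form the Lagrangian:
  L(x, lambda) = (1/2) x^T Q x + c^T x + lambda^T (A x - b)
Stationarity (grad_x L = 0): Q x + c + A^T lambda = 0.
Primal feasibility: A x = b.

This gives the KKT block system:
  [ Q   A^T ] [ x     ]   [-c ]
  [ A    0  ] [ lambda ] = [ b ]

Solving the linear system:
  x*      = (-1.1363, -1.1096, 0.1239)
  lambda* = (1.898)
  f(x*)   = 4.2021

x* = (-1.1363, -1.1096, 0.1239), lambda* = (1.898)


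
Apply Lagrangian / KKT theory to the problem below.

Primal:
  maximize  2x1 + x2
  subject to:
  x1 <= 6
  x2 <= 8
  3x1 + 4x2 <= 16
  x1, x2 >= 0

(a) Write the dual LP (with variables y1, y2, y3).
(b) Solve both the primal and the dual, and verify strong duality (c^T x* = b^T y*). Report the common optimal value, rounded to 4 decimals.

The standard primal-dual pair for 'max c^T x s.t. A x <= b, x >= 0' is:
  Dual:  min b^T y  s.t.  A^T y >= c,  y >= 0.

So the dual LP is:
  minimize  6y1 + 8y2 + 16y3
  subject to:
    y1 + 3y3 >= 2
    y2 + 4y3 >= 1
    y1, y2, y3 >= 0

Solving the primal: x* = (5.3333, 0).
  primal value c^T x* = 10.6667.
Solving the dual: y* = (0, 0, 0.6667).
  dual value b^T y* = 10.6667.
Strong duality: c^T x* = b^T y*. Confirmed.

10.6667


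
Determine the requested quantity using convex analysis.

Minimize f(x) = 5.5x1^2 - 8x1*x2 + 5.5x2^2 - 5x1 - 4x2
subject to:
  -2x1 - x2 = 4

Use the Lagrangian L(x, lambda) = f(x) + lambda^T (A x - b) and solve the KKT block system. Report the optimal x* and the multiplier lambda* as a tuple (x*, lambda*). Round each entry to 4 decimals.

Form the Lagrangian:
  L(x, lambda) = (1/2) x^T Q x + c^T x + lambda^T (A x - b)
Stationarity (grad_x L = 0): Q x + c + A^T lambda = 0.
Primal feasibility: A x = b.

This gives the KKT block system:
  [ Q   A^T ] [ x     ]   [-c ]
  [ A    0  ] [ lambda ] = [ b ]

Solving the linear system:
  x*      = (-1.4138, -1.1724)
  lambda* = (-5.5862)
  f(x*)   = 17.0517

x* = (-1.4138, -1.1724), lambda* = (-5.5862)


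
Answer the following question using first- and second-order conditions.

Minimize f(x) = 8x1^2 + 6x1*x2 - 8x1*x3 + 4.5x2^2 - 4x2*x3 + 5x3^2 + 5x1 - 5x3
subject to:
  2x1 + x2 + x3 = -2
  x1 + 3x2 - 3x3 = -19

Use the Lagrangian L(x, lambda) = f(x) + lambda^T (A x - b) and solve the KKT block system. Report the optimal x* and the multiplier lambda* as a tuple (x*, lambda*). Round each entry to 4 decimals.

Form the Lagrangian:
  L(x, lambda) = (1/2) x^T Q x + c^T x + lambda^T (A x - b)
Stationarity (grad_x L = 0): Q x + c + A^T lambda = 0.
Primal feasibility: A x = b.

This gives the KKT block system:
  [ Q   A^T ] [ x     ]   [-c ]
  [ A    0  ] [ lambda ] = [ b ]

Solving the linear system:
  x*      = (0.4206, -4.6573, 1.8162)
  lambda* = (9.1153, 12.514)
  f(x*)   = 124.5093

x* = (0.4206, -4.6573, 1.8162), lambda* = (9.1153, 12.514)


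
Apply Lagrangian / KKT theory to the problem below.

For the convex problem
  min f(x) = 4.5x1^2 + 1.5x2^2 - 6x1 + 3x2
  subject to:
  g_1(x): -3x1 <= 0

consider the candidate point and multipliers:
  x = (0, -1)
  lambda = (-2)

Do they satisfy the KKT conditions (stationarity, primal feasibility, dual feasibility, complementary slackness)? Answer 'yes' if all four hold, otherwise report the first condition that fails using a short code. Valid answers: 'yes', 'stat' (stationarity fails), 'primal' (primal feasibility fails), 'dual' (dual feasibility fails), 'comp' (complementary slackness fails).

Gradient of f: grad f(x) = Q x + c = (-6, 0)
Constraint values g_i(x) = a_i^T x - b_i:
  g_1((0, -1)) = 0
Stationarity residual: grad f(x) + sum_i lambda_i a_i = (0, 0)
  -> stationarity OK
Primal feasibility (all g_i <= 0): OK
Dual feasibility (all lambda_i >= 0): FAILS
Complementary slackness (lambda_i * g_i(x) = 0 for all i): OK

Verdict: the first failing condition is dual_feasibility -> dual.

dual


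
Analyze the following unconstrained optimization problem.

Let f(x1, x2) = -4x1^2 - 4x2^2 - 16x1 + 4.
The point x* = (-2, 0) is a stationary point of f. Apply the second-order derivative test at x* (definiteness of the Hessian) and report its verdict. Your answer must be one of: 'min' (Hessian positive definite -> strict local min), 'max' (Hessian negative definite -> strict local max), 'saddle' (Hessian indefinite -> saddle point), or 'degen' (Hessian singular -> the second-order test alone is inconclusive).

Compute the Hessian H = grad^2 f:
  H = [[-8, 0], [0, -8]]
Verify stationarity: grad f(x*) = H x* + g = (0, 0).
Eigenvalues of H: -8, -8.
Both eigenvalues < 0, so H is negative definite -> x* is a strict local max.

max


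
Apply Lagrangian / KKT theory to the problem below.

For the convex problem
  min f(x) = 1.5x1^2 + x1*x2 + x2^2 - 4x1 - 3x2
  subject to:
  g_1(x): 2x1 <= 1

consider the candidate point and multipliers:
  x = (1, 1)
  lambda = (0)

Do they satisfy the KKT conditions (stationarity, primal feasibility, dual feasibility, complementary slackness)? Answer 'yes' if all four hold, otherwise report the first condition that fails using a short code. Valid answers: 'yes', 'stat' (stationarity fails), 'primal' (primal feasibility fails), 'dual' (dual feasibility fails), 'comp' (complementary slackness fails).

Gradient of f: grad f(x) = Q x + c = (0, 0)
Constraint values g_i(x) = a_i^T x - b_i:
  g_1((1, 1)) = 1
Stationarity residual: grad f(x) + sum_i lambda_i a_i = (0, 0)
  -> stationarity OK
Primal feasibility (all g_i <= 0): FAILS
Dual feasibility (all lambda_i >= 0): OK
Complementary slackness (lambda_i * g_i(x) = 0 for all i): OK

Verdict: the first failing condition is primal_feasibility -> primal.

primal


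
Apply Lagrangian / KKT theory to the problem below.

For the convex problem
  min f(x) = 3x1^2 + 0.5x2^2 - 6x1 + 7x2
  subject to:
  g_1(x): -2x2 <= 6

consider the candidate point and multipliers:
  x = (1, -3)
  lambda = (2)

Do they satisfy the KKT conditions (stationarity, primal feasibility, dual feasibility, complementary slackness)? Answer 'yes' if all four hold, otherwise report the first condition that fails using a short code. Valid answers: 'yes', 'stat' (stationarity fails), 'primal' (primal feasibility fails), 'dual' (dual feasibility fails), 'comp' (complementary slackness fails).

Gradient of f: grad f(x) = Q x + c = (0, 4)
Constraint values g_i(x) = a_i^T x - b_i:
  g_1((1, -3)) = 0
Stationarity residual: grad f(x) + sum_i lambda_i a_i = (0, 0)
  -> stationarity OK
Primal feasibility (all g_i <= 0): OK
Dual feasibility (all lambda_i >= 0): OK
Complementary slackness (lambda_i * g_i(x) = 0 for all i): OK

Verdict: yes, KKT holds.

yes


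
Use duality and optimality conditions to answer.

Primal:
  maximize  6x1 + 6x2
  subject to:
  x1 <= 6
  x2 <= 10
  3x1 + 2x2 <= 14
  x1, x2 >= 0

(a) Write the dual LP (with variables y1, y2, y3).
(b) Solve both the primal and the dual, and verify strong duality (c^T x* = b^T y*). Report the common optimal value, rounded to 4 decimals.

The standard primal-dual pair for 'max c^T x s.t. A x <= b, x >= 0' is:
  Dual:  min b^T y  s.t.  A^T y >= c,  y >= 0.

So the dual LP is:
  minimize  6y1 + 10y2 + 14y3
  subject to:
    y1 + 3y3 >= 6
    y2 + 2y3 >= 6
    y1, y2, y3 >= 0

Solving the primal: x* = (0, 7).
  primal value c^T x* = 42.
Solving the dual: y* = (0, 0, 3).
  dual value b^T y* = 42.
Strong duality: c^T x* = b^T y*. Confirmed.

42


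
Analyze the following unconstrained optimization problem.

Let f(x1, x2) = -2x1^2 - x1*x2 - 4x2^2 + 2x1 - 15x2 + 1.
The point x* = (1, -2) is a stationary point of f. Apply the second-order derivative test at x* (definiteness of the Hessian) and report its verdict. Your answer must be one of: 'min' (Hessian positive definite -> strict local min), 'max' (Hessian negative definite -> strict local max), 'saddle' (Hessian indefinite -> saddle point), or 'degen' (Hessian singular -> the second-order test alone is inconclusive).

Compute the Hessian H = grad^2 f:
  H = [[-4, -1], [-1, -8]]
Verify stationarity: grad f(x*) = H x* + g = (0, 0).
Eigenvalues of H: -8.2361, -3.7639.
Both eigenvalues < 0, so H is negative definite -> x* is a strict local max.

max


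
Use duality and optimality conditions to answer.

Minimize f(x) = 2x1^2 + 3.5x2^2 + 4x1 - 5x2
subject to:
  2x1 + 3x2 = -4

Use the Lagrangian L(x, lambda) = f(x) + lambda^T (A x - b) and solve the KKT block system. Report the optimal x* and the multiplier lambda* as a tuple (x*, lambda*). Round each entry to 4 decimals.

Form the Lagrangian:
  L(x, lambda) = (1/2) x^T Q x + c^T x + lambda^T (A x - b)
Stationarity (grad_x L = 0): Q x + c + A^T lambda = 0.
Primal feasibility: A x = b.

This gives the KKT block system:
  [ Q   A^T ] [ x     ]   [-c ]
  [ A    0  ] [ lambda ] = [ b ]

Solving the linear system:
  x*      = (-1.9062, -0.0625)
  lambda* = (1.8125)
  f(x*)   = -0.0313

x* = (-1.9062, -0.0625), lambda* = (1.8125)


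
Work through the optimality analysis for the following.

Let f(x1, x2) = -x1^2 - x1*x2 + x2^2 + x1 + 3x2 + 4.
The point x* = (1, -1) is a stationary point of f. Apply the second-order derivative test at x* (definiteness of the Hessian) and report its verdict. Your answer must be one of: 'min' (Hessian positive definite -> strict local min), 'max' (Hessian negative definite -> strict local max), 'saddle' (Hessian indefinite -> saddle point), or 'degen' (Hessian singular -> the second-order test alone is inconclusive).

Compute the Hessian H = grad^2 f:
  H = [[-2, -1], [-1, 2]]
Verify stationarity: grad f(x*) = H x* + g = (0, 0).
Eigenvalues of H: -2.2361, 2.2361.
Eigenvalues have mixed signs, so H is indefinite -> x* is a saddle point.

saddle


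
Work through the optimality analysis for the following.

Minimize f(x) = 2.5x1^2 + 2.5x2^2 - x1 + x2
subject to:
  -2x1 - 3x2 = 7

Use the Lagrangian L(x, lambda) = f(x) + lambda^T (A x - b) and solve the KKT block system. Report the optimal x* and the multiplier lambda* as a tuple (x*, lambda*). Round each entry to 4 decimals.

Form the Lagrangian:
  L(x, lambda) = (1/2) x^T Q x + c^T x + lambda^T (A x - b)
Stationarity (grad_x L = 0): Q x + c + A^T lambda = 0.
Primal feasibility: A x = b.

This gives the KKT block system:
  [ Q   A^T ] [ x     ]   [-c ]
  [ A    0  ] [ lambda ] = [ b ]

Solving the linear system:
  x*      = (-0.8462, -1.7692)
  lambda* = (-2.6154)
  f(x*)   = 8.6923

x* = (-0.8462, -1.7692), lambda* = (-2.6154)


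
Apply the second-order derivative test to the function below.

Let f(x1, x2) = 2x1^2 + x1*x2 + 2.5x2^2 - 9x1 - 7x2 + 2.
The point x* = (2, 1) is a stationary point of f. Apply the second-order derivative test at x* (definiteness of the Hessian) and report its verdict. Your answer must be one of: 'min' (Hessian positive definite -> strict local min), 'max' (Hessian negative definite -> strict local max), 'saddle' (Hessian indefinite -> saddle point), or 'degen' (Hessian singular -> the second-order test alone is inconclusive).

Compute the Hessian H = grad^2 f:
  H = [[4, 1], [1, 5]]
Verify stationarity: grad f(x*) = H x* + g = (0, 0).
Eigenvalues of H: 3.382, 5.618.
Both eigenvalues > 0, so H is positive definite -> x* is a strict local min.

min


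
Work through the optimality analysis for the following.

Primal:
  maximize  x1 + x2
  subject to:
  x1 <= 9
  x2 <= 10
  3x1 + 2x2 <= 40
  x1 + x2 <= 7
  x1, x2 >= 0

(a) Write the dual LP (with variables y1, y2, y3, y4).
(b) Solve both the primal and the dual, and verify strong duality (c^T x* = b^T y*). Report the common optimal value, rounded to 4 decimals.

The standard primal-dual pair for 'max c^T x s.t. A x <= b, x >= 0' is:
  Dual:  min b^T y  s.t.  A^T y >= c,  y >= 0.

So the dual LP is:
  minimize  9y1 + 10y2 + 40y3 + 7y4
  subject to:
    y1 + 3y3 + y4 >= 1
    y2 + 2y3 + y4 >= 1
    y1, y2, y3, y4 >= 0

Solving the primal: x* = (7, 0).
  primal value c^T x* = 7.
Solving the dual: y* = (0, 0, 0, 1).
  dual value b^T y* = 7.
Strong duality: c^T x* = b^T y*. Confirmed.

7


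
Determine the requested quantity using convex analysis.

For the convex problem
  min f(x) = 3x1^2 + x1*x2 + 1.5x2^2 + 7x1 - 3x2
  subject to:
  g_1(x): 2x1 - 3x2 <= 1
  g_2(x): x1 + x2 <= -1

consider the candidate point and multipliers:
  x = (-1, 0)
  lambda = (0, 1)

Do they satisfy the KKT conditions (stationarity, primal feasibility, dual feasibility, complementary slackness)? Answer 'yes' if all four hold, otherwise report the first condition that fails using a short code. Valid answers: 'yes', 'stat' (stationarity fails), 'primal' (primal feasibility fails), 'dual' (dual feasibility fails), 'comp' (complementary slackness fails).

Gradient of f: grad f(x) = Q x + c = (1, -4)
Constraint values g_i(x) = a_i^T x - b_i:
  g_1((-1, 0)) = -3
  g_2((-1, 0)) = 0
Stationarity residual: grad f(x) + sum_i lambda_i a_i = (2, -3)
  -> stationarity FAILS
Primal feasibility (all g_i <= 0): OK
Dual feasibility (all lambda_i >= 0): OK
Complementary slackness (lambda_i * g_i(x) = 0 for all i): OK

Verdict: the first failing condition is stationarity -> stat.

stat


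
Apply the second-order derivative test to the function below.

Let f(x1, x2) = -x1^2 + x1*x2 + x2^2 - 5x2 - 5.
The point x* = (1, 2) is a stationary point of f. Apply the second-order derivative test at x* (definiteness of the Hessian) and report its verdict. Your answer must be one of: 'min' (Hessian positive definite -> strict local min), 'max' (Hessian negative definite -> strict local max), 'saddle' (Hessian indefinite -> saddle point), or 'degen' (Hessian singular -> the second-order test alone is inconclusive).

Compute the Hessian H = grad^2 f:
  H = [[-2, 1], [1, 2]]
Verify stationarity: grad f(x*) = H x* + g = (0, 0).
Eigenvalues of H: -2.2361, 2.2361.
Eigenvalues have mixed signs, so H is indefinite -> x* is a saddle point.

saddle


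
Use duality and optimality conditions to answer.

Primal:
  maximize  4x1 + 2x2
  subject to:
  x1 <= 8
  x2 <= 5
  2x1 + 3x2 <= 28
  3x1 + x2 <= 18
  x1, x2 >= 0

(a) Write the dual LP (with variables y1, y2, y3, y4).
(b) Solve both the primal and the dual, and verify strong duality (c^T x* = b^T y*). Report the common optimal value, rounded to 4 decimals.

The standard primal-dual pair for 'max c^T x s.t. A x <= b, x >= 0' is:
  Dual:  min b^T y  s.t.  A^T y >= c,  y >= 0.

So the dual LP is:
  minimize  8y1 + 5y2 + 28y3 + 18y4
  subject to:
    y1 + 2y3 + 3y4 >= 4
    y2 + 3y3 + y4 >= 2
    y1, y2, y3, y4 >= 0

Solving the primal: x* = (4.3333, 5).
  primal value c^T x* = 27.3333.
Solving the dual: y* = (0, 0.6667, 0, 1.3333).
  dual value b^T y* = 27.3333.
Strong duality: c^T x* = b^T y*. Confirmed.

27.3333


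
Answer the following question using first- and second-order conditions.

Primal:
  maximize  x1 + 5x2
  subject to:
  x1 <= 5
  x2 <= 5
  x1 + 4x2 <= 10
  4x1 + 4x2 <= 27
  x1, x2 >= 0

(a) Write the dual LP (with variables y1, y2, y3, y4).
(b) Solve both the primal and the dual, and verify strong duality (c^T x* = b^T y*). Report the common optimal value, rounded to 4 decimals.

The standard primal-dual pair for 'max c^T x s.t. A x <= b, x >= 0' is:
  Dual:  min b^T y  s.t.  A^T y >= c,  y >= 0.

So the dual LP is:
  minimize  5y1 + 5y2 + 10y3 + 27y4
  subject to:
    y1 + y3 + 4y4 >= 1
    y2 + 4y3 + 4y4 >= 5
    y1, y2, y3, y4 >= 0

Solving the primal: x* = (0, 2.5).
  primal value c^T x* = 12.5.
Solving the dual: y* = (0, 0, 1.25, 0).
  dual value b^T y* = 12.5.
Strong duality: c^T x* = b^T y*. Confirmed.

12.5


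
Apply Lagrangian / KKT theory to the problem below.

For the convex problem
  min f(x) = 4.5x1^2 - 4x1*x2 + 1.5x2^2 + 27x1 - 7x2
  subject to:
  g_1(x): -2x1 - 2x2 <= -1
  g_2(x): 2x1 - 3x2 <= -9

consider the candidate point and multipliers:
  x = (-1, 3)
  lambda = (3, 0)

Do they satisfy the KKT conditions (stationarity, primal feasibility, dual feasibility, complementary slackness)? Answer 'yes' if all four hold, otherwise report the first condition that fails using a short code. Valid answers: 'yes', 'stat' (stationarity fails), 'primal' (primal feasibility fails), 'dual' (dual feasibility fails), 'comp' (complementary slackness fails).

Gradient of f: grad f(x) = Q x + c = (6, 6)
Constraint values g_i(x) = a_i^T x - b_i:
  g_1((-1, 3)) = -3
  g_2((-1, 3)) = -2
Stationarity residual: grad f(x) + sum_i lambda_i a_i = (0, 0)
  -> stationarity OK
Primal feasibility (all g_i <= 0): OK
Dual feasibility (all lambda_i >= 0): OK
Complementary slackness (lambda_i * g_i(x) = 0 for all i): FAILS

Verdict: the first failing condition is complementary_slackness -> comp.

comp


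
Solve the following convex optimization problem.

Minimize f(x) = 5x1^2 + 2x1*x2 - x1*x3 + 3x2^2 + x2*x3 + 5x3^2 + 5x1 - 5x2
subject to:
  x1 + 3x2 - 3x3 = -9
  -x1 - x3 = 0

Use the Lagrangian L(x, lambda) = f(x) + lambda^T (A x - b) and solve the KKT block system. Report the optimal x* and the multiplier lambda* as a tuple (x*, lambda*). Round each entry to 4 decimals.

Form the Lagrangian:
  L(x, lambda) = (1/2) x^T Q x + c^T x + lambda^T (A x - b)
Stationarity (grad_x L = 0): Q x + c + A^T lambda = 0.
Primal feasibility: A x = b.

This gives the KKT block system:
  [ Q   A^T ] [ x     ]   [-c ]
  [ A    0  ] [ lambda ] = [ b ]

Solving the linear system:
  x*      = (-1.0889, -1.5481, 1.0889)
  lambda* = (5.1259, -4.9481)
  f(x*)   = 24.2148

x* = (-1.0889, -1.5481, 1.0889), lambda* = (5.1259, -4.9481)


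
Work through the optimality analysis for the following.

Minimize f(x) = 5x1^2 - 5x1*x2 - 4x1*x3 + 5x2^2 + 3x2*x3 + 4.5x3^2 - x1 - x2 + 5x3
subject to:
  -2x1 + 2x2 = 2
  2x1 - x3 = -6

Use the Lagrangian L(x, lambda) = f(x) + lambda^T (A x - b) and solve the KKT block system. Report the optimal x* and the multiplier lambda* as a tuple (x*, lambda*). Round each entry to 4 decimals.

Form the Lagrangian:
  L(x, lambda) = (1/2) x^T Q x + c^T x + lambda^T (A x - b)
Stationarity (grad_x L = 0): Q x + c + A^T lambda = 0.
Primal feasibility: A x = b.

This gives the KKT block system:
  [ Q   A^T ] [ x     ]   [-c ]
  [ A    0  ] [ lambda ] = [ b ]

Solving the linear system:
  x*      = (-2.881, -1.881, 0.2381)
  lambda* = (2.3452, 13.0238)
  f(x*)   = 39.7024

x* = (-2.881, -1.881, 0.2381), lambda* = (2.3452, 13.0238)


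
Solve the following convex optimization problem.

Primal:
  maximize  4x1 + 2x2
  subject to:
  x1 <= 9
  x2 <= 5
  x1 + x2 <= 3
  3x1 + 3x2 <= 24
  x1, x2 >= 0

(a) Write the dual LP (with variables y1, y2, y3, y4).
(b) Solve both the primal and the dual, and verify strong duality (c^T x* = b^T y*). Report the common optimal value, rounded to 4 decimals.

The standard primal-dual pair for 'max c^T x s.t. A x <= b, x >= 0' is:
  Dual:  min b^T y  s.t.  A^T y >= c,  y >= 0.

So the dual LP is:
  minimize  9y1 + 5y2 + 3y3 + 24y4
  subject to:
    y1 + y3 + 3y4 >= 4
    y2 + y3 + 3y4 >= 2
    y1, y2, y3, y4 >= 0

Solving the primal: x* = (3, 0).
  primal value c^T x* = 12.
Solving the dual: y* = (0, 0, 4, 0).
  dual value b^T y* = 12.
Strong duality: c^T x* = b^T y*. Confirmed.

12


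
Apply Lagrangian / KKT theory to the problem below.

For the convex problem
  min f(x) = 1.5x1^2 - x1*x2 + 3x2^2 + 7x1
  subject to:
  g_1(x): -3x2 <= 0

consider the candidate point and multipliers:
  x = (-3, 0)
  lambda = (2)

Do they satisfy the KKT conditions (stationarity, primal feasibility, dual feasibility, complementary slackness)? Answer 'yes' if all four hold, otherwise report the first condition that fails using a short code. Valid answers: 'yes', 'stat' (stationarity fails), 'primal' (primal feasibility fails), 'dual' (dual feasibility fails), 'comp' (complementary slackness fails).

Gradient of f: grad f(x) = Q x + c = (-2, 3)
Constraint values g_i(x) = a_i^T x - b_i:
  g_1((-3, 0)) = 0
Stationarity residual: grad f(x) + sum_i lambda_i a_i = (-2, -3)
  -> stationarity FAILS
Primal feasibility (all g_i <= 0): OK
Dual feasibility (all lambda_i >= 0): OK
Complementary slackness (lambda_i * g_i(x) = 0 for all i): OK

Verdict: the first failing condition is stationarity -> stat.

stat


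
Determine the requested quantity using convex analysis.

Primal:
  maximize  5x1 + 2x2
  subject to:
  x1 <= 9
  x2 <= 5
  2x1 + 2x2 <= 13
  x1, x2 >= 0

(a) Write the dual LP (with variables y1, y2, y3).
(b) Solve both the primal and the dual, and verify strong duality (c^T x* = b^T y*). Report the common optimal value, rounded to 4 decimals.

The standard primal-dual pair for 'max c^T x s.t. A x <= b, x >= 0' is:
  Dual:  min b^T y  s.t.  A^T y >= c,  y >= 0.

So the dual LP is:
  minimize  9y1 + 5y2 + 13y3
  subject to:
    y1 + 2y3 >= 5
    y2 + 2y3 >= 2
    y1, y2, y3 >= 0

Solving the primal: x* = (6.5, 0).
  primal value c^T x* = 32.5.
Solving the dual: y* = (0, 0, 2.5).
  dual value b^T y* = 32.5.
Strong duality: c^T x* = b^T y*. Confirmed.

32.5


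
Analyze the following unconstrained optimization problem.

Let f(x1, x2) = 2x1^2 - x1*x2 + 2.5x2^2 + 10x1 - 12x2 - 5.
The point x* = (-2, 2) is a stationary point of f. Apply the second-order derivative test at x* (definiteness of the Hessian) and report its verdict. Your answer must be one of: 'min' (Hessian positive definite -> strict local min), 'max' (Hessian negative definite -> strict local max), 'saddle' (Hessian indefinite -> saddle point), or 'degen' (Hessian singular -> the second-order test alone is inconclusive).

Compute the Hessian H = grad^2 f:
  H = [[4, -1], [-1, 5]]
Verify stationarity: grad f(x*) = H x* + g = (0, 0).
Eigenvalues of H: 3.382, 5.618.
Both eigenvalues > 0, so H is positive definite -> x* is a strict local min.

min


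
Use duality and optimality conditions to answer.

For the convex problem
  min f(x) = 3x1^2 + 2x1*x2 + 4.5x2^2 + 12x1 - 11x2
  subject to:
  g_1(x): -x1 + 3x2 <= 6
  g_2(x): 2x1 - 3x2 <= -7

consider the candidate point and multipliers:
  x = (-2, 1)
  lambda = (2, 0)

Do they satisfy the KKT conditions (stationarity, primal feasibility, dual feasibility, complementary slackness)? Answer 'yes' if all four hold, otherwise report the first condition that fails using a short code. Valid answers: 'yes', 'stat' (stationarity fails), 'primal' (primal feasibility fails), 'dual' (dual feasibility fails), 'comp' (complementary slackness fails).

Gradient of f: grad f(x) = Q x + c = (2, -6)
Constraint values g_i(x) = a_i^T x - b_i:
  g_1((-2, 1)) = -1
  g_2((-2, 1)) = 0
Stationarity residual: grad f(x) + sum_i lambda_i a_i = (0, 0)
  -> stationarity OK
Primal feasibility (all g_i <= 0): OK
Dual feasibility (all lambda_i >= 0): OK
Complementary slackness (lambda_i * g_i(x) = 0 for all i): FAILS

Verdict: the first failing condition is complementary_slackness -> comp.

comp


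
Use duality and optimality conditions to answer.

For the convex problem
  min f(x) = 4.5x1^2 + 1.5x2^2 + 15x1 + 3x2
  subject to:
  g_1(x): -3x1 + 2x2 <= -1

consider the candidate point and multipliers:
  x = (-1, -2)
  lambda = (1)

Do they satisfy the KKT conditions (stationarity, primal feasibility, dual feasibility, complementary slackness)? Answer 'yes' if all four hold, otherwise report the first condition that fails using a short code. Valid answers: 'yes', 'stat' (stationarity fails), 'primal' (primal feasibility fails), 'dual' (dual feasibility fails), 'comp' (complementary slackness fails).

Gradient of f: grad f(x) = Q x + c = (6, -3)
Constraint values g_i(x) = a_i^T x - b_i:
  g_1((-1, -2)) = 0
Stationarity residual: grad f(x) + sum_i lambda_i a_i = (3, -1)
  -> stationarity FAILS
Primal feasibility (all g_i <= 0): OK
Dual feasibility (all lambda_i >= 0): OK
Complementary slackness (lambda_i * g_i(x) = 0 for all i): OK

Verdict: the first failing condition is stationarity -> stat.

stat


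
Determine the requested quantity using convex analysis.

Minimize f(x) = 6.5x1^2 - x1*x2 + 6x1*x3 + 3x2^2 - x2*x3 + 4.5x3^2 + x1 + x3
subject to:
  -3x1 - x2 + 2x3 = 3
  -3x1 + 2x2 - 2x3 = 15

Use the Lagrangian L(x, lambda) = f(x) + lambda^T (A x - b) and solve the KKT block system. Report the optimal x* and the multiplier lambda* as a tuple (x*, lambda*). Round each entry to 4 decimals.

Form the Lagrangian:
  L(x, lambda) = (1/2) x^T Q x + c^T x + lambda^T (A x - b)
Stationarity (grad_x L = 0): Q x + c + A^T lambda = 0.
Primal feasibility: A x = b.

This gives the KKT block system:
  [ Q   A^T ] [ x     ]   [-c ]
  [ A    0  ] [ lambda ] = [ b ]

Solving the linear system:
  x*      = (-2.454, 3.2761, -0.5429)
  lambda* = (-0.7677, -11.7107)
  f(x*)   = 87.4834

x* = (-2.454, 3.2761, -0.5429), lambda* = (-0.7677, -11.7107)


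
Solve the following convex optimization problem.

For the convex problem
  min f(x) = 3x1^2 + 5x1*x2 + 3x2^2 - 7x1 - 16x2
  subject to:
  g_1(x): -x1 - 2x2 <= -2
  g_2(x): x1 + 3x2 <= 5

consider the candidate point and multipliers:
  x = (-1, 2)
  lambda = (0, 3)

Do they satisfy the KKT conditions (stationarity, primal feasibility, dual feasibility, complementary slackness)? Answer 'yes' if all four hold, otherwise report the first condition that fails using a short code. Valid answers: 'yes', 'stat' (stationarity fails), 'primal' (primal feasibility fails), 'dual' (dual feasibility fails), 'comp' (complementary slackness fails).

Gradient of f: grad f(x) = Q x + c = (-3, -9)
Constraint values g_i(x) = a_i^T x - b_i:
  g_1((-1, 2)) = -1
  g_2((-1, 2)) = 0
Stationarity residual: grad f(x) + sum_i lambda_i a_i = (0, 0)
  -> stationarity OK
Primal feasibility (all g_i <= 0): OK
Dual feasibility (all lambda_i >= 0): OK
Complementary slackness (lambda_i * g_i(x) = 0 for all i): OK

Verdict: yes, KKT holds.

yes


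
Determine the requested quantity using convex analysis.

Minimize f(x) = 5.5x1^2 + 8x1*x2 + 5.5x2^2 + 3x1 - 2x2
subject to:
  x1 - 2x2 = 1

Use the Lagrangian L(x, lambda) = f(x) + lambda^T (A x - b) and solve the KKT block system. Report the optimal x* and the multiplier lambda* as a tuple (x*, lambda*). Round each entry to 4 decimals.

Form the Lagrangian:
  L(x, lambda) = (1/2) x^T Q x + c^T x + lambda^T (A x - b)
Stationarity (grad_x L = 0): Q x + c + A^T lambda = 0.
Primal feasibility: A x = b.

This gives the KKT block system:
  [ Q   A^T ] [ x     ]   [-c ]
  [ A    0  ] [ lambda ] = [ b ]

Solving the linear system:
  x*      = (0.2184, -0.3908)
  lambda* = (-2.2759)
  f(x*)   = 1.8563

x* = (0.2184, -0.3908), lambda* = (-2.2759)


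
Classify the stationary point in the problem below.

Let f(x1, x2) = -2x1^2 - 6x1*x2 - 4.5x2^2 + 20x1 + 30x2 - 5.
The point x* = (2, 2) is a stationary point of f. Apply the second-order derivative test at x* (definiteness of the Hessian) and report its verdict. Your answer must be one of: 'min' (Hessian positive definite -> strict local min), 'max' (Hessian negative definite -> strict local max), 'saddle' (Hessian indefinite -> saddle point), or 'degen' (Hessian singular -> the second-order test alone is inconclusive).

Compute the Hessian H = grad^2 f:
  H = [[-4, -6], [-6, -9]]
Verify stationarity: grad f(x*) = H x* + g = (0, 0).
Eigenvalues of H: -13, 0.
H has a zero eigenvalue (singular; negative semidefinite but not definite), so H is neither positive definite, negative definite, nor indefinite. The second-order test alone is inconclusive -> degen.
(Indeed, f is constant along the null direction of H through x*, so x* is not a strict local extremum.)

degen


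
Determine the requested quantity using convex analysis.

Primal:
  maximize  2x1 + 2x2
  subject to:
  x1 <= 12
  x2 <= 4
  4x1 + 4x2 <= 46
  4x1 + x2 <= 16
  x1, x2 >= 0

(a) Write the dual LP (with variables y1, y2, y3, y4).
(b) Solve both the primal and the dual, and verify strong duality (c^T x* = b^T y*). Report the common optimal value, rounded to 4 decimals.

The standard primal-dual pair for 'max c^T x s.t. A x <= b, x >= 0' is:
  Dual:  min b^T y  s.t.  A^T y >= c,  y >= 0.

So the dual LP is:
  minimize  12y1 + 4y2 + 46y3 + 16y4
  subject to:
    y1 + 4y3 + 4y4 >= 2
    y2 + 4y3 + y4 >= 2
    y1, y2, y3, y4 >= 0

Solving the primal: x* = (3, 4).
  primal value c^T x* = 14.
Solving the dual: y* = (0, 1.5, 0, 0.5).
  dual value b^T y* = 14.
Strong duality: c^T x* = b^T y*. Confirmed.

14


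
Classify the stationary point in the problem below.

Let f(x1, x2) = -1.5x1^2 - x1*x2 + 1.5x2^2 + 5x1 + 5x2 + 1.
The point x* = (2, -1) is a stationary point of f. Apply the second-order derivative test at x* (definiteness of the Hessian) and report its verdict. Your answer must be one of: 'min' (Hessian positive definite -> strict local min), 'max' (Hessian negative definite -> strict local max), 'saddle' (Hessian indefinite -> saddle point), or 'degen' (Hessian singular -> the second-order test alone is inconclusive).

Compute the Hessian H = grad^2 f:
  H = [[-3, -1], [-1, 3]]
Verify stationarity: grad f(x*) = H x* + g = (0, 0).
Eigenvalues of H: -3.1623, 3.1623.
Eigenvalues have mixed signs, so H is indefinite -> x* is a saddle point.

saddle


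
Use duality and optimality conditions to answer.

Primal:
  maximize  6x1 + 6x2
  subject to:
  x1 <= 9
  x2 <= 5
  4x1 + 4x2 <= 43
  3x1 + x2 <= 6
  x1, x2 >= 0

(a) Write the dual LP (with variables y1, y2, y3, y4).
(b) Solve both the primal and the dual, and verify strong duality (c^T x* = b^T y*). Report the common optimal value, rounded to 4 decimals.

The standard primal-dual pair for 'max c^T x s.t. A x <= b, x >= 0' is:
  Dual:  min b^T y  s.t.  A^T y >= c,  y >= 0.

So the dual LP is:
  minimize  9y1 + 5y2 + 43y3 + 6y4
  subject to:
    y1 + 4y3 + 3y4 >= 6
    y2 + 4y3 + y4 >= 6
    y1, y2, y3, y4 >= 0

Solving the primal: x* = (0.3333, 5).
  primal value c^T x* = 32.
Solving the dual: y* = (0, 4, 0, 2).
  dual value b^T y* = 32.
Strong duality: c^T x* = b^T y*. Confirmed.

32


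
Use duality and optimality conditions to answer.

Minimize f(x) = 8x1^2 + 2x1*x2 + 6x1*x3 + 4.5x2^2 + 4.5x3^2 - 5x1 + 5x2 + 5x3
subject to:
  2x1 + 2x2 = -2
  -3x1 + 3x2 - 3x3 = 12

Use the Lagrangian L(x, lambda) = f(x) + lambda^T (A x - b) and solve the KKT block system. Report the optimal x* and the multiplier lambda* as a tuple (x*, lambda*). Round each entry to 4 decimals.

Form the Lagrangian:
  L(x, lambda) = (1/2) x^T Q x + c^T x + lambda^T (A x - b)
Stationarity (grad_x L = 0): Q x + c + A^T lambda = 0.
Primal feasibility: A x = b.

This gives the KKT block system:
  [ Q   A^T ] [ x     ]   [-c ]
  [ A    0  ] [ lambda ] = [ b ]

Solving the linear system:
  x*      = (-1.4242, 0.4242, -2.1515)
  lambda* = (8.4697, -7.6364)
  f(x*)   = 53.5303

x* = (-1.4242, 0.4242, -2.1515), lambda* = (8.4697, -7.6364)


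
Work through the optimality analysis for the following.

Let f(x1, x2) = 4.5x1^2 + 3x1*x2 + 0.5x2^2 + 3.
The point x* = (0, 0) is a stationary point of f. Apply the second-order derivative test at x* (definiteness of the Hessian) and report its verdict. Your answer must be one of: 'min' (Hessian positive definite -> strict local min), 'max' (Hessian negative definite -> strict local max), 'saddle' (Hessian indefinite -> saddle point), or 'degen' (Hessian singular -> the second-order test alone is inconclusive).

Compute the Hessian H = grad^2 f:
  H = [[9, 3], [3, 1]]
Verify stationarity: grad f(x*) = H x* + g = (0, 0).
Eigenvalues of H: 0, 10.
H has a zero eigenvalue (singular; positive semidefinite but not definite), so H is neither positive definite, negative definite, nor indefinite. The second-order test alone is inconclusive -> degen.
(Indeed, f is constant along the null direction of H through x*, so x* is not a strict local extremum.)

degen


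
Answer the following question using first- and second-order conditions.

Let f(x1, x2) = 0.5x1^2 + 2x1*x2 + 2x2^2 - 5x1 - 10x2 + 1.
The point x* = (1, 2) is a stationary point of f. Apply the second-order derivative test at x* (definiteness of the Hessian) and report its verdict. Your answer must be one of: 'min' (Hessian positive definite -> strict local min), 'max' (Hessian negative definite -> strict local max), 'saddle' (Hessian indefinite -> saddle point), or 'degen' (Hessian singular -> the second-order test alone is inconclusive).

Compute the Hessian H = grad^2 f:
  H = [[1, 2], [2, 4]]
Verify stationarity: grad f(x*) = H x* + g = (0, 0).
Eigenvalues of H: 0, 5.
H has a zero eigenvalue (singular; positive semidefinite but not definite), so H is neither positive definite, negative definite, nor indefinite. The second-order test alone is inconclusive -> degen.
(Indeed, f is constant along the null direction of H through x*, so x* is not a strict local extremum.)

degen


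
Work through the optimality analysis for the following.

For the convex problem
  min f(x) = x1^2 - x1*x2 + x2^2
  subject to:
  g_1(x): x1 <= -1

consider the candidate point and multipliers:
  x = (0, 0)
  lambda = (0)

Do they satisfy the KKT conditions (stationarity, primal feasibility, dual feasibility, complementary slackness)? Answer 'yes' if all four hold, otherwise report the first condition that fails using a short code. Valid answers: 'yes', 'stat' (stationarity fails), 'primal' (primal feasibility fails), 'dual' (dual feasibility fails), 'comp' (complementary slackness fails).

Gradient of f: grad f(x) = Q x + c = (0, 0)
Constraint values g_i(x) = a_i^T x - b_i:
  g_1((0, 0)) = 1
Stationarity residual: grad f(x) + sum_i lambda_i a_i = (0, 0)
  -> stationarity OK
Primal feasibility (all g_i <= 0): FAILS
Dual feasibility (all lambda_i >= 0): OK
Complementary slackness (lambda_i * g_i(x) = 0 for all i): OK

Verdict: the first failing condition is primal_feasibility -> primal.

primal


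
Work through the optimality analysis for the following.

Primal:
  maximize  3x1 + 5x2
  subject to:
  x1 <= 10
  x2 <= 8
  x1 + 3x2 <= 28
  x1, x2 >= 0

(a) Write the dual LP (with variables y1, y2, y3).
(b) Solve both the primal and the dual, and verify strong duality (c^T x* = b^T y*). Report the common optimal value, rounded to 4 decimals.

The standard primal-dual pair for 'max c^T x s.t. A x <= b, x >= 0' is:
  Dual:  min b^T y  s.t.  A^T y >= c,  y >= 0.

So the dual LP is:
  minimize  10y1 + 8y2 + 28y3
  subject to:
    y1 + y3 >= 3
    y2 + 3y3 >= 5
    y1, y2, y3 >= 0

Solving the primal: x* = (10, 6).
  primal value c^T x* = 60.
Solving the dual: y* = (1.3333, 0, 1.6667).
  dual value b^T y* = 60.
Strong duality: c^T x* = b^T y*. Confirmed.

60
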